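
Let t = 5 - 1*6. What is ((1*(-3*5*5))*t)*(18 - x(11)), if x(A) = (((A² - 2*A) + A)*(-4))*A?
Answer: 364350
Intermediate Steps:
t = -1 (t = 5 - 6 = -1)
x(A) = A*(-4*A² + 4*A) (x(A) = ((A² - A)*(-4))*A = (-4*A² + 4*A)*A = A*(-4*A² + 4*A))
((1*(-3*5*5))*t)*(18 - x(11)) = ((1*(-3*5*5))*(-1))*(18 - 4*11²*(1 - 1*11)) = ((1*(-15*5))*(-1))*(18 - 4*121*(1 - 11)) = ((1*(-75))*(-1))*(18 - 4*121*(-10)) = (-75*(-1))*(18 - 1*(-4840)) = 75*(18 + 4840) = 75*4858 = 364350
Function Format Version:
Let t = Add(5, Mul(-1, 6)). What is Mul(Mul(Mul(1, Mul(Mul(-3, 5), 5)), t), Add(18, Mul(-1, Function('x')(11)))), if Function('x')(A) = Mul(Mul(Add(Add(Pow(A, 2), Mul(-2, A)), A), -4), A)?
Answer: 364350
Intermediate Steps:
t = -1 (t = Add(5, -6) = -1)
Function('x')(A) = Mul(A, Add(Mul(-4, Pow(A, 2)), Mul(4, A))) (Function('x')(A) = Mul(Mul(Add(Pow(A, 2), Mul(-1, A)), -4), A) = Mul(Add(Mul(-4, Pow(A, 2)), Mul(4, A)), A) = Mul(A, Add(Mul(-4, Pow(A, 2)), Mul(4, A))))
Mul(Mul(Mul(1, Mul(Mul(-3, 5), 5)), t), Add(18, Mul(-1, Function('x')(11)))) = Mul(Mul(Mul(1, Mul(Mul(-3, 5), 5)), -1), Add(18, Mul(-1, Mul(4, Pow(11, 2), Add(1, Mul(-1, 11)))))) = Mul(Mul(Mul(1, Mul(-15, 5)), -1), Add(18, Mul(-1, Mul(4, 121, Add(1, -11))))) = Mul(Mul(Mul(1, -75), -1), Add(18, Mul(-1, Mul(4, 121, -10)))) = Mul(Mul(-75, -1), Add(18, Mul(-1, -4840))) = Mul(75, Add(18, 4840)) = Mul(75, 4858) = 364350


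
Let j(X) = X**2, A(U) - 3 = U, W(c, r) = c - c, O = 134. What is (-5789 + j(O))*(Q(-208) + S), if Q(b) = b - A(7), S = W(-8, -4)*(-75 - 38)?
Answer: -2652406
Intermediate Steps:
W(c, r) = 0
A(U) = 3 + U
S = 0 (S = 0*(-75 - 38) = 0*(-113) = 0)
Q(b) = -10 + b (Q(b) = b - (3 + 7) = b - 1*10 = b - 10 = -10 + b)
(-5789 + j(O))*(Q(-208) + S) = (-5789 + 134**2)*((-10 - 208) + 0) = (-5789 + 17956)*(-218 + 0) = 12167*(-218) = -2652406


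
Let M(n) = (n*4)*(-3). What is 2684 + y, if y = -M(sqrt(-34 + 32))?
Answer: 2684 + 12*I*sqrt(2) ≈ 2684.0 + 16.971*I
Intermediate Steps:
M(n) = -12*n (M(n) = (4*n)*(-3) = -12*n)
y = 12*I*sqrt(2) (y = -(-12)*sqrt(-34 + 32) = -(-12)*sqrt(-2) = -(-12)*I*sqrt(2) = 12*I*sqrt(2) ≈ 16.971*I)
2684 + y = 2684 + 12*I*sqrt(2)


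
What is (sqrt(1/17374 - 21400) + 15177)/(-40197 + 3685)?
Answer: -15177/36512 - 3*I*sqrt(717746192114)/634359488 ≈ -0.41567 - 0.0040066*I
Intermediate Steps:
(sqrt(1/17374 - 21400) + 15177)/(-40197 + 3685) = (sqrt(1/17374 - 21400) + 15177)/(-36512) = (sqrt(-371803599/17374) + 15177)*(-1/36512) = (3*I*sqrt(717746192114)/17374 + 15177)*(-1/36512) = (15177 + 3*I*sqrt(717746192114)/17374)*(-1/36512) = -15177/36512 - 3*I*sqrt(717746192114)/634359488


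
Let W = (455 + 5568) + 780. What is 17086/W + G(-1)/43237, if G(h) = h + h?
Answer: 738733776/294141311 ≈ 2.5115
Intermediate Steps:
G(h) = 2*h
W = 6803 (W = 6023 + 780 = 6803)
17086/W + G(-1)/43237 = 17086/6803 + (2*(-1))/43237 = 17086*(1/6803) - 2*1/43237 = 17086/6803 - 2/43237 = 738733776/294141311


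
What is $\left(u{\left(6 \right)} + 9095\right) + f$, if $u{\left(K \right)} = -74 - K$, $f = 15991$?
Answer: $25006$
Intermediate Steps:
$\left(u{\left(6 \right)} + 9095\right) + f = \left(\left(-74 - 6\right) + 9095\right) + 15991 = \left(-80 + 9095\right) + 15991 = 9015 + 15991 = 25006$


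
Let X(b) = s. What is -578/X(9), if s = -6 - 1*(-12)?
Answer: -289/3 ≈ -96.333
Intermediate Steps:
s = 6 (s = -6 + 12 = 6)
X(b) = 6
-578/X(9) = -578/6 = -578*⅙ = -289/3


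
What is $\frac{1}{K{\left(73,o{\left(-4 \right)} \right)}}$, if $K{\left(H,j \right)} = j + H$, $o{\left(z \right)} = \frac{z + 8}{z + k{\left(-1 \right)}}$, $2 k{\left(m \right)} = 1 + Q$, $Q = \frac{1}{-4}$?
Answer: $\frac{29}{2085} \approx 0.013909$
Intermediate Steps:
$Q = - \frac{1}{4} \approx -0.25$
$k{\left(m \right)} = \frac{3}{8}$ ($k{\left(m \right)} = \frac{1 - \frac{1}{4}}{2} = \frac{1}{2} \cdot \frac{3}{4} = \frac{3}{8}$)
$o{\left(z \right)} = \frac{8 + z}{\frac{3}{8} + z}$ ($o{\left(z \right)} = \frac{z + 8}{z + \frac{3}{8}} = \frac{8 + z}{\frac{3}{8} + z}$)
$K{\left(H,j \right)} = H + j$
$\frac{1}{K{\left(73,o{\left(-4 \right)} \right)}} = \frac{1}{73 + \frac{8 \left(8 - 4\right)}{3 + 8 \left(-4\right)}} = \frac{1}{73 + 8 \frac{1}{3 - 32} \cdot 4} = \frac{1}{73 + 8 \frac{1}{-29} \cdot 4} = \frac{1}{73 + 8 \left(- \frac{1}{29}\right) 4} = \frac{1}{73 - \frac{32}{29}} = \frac{1}{\frac{2085}{29}} = \frac{29}{2085}$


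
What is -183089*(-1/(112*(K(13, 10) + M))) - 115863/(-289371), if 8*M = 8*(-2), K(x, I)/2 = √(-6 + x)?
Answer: 17712122297/129638208 + 183089*√7/1344 ≈ 497.05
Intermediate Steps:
K(x, I) = 2*√(-6 + x)
M = -2 (M = (8*(-2))/8 = (⅛)*(-16) = -2)
-183089*(-1/(112*(K(13, 10) + M))) - 115863/(-289371) = -183089*(-1/(112*(2*√(-6 + 13) - 2))) - 115863/(-289371) = -183089*(-1/(112*(2*√7 - 2))) - 115863*(-1/289371) = -183089*(-1/(112*(-2 + 2*√7))) + 38621/96457 = -183089/(224 - 224*√7) + 38621/96457 = 38621/96457 - 183089/(224 - 224*√7)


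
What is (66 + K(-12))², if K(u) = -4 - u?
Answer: 5476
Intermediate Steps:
(66 + K(-12))² = (66 + (-4 - 1*(-12)))² = (66 + (-4 + 12))² = (66 + 8)² = 74² = 5476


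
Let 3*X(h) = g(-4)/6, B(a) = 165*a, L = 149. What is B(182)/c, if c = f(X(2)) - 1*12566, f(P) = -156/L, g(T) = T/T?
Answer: -447447/187249 ≈ -2.3896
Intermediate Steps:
g(T) = 1
X(h) = 1/18 (X(h) = (1/6)/3 = (1*(⅙))/3 = (⅓)*(⅙) = 1/18)
f(P) = -156/149
c = -1872490/149 (c = -156/149 - 1*12566 = -156/149 - 12566 = -1872490/149 ≈ -12567.)
B(182)/c = (165*182)/(-1872490/149) = 30030*(-149/1872490) = -447447/187249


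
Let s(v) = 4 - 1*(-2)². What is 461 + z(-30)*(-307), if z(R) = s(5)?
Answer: 461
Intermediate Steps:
s(v) = 0 (s(v) = 4 - 1*4 = 4 - 4 = 0)
z(R) = 0
461 + z(-30)*(-307) = 461 + 0*(-307) = 461 + 0 = 461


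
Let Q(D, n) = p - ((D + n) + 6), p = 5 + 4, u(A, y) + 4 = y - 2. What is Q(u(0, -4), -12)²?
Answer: 625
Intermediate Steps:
u(A, y) = -6 + y (u(A, y) = -4 + (y - 2) = -4 + (-2 + y) = -6 + y)
p = 9
Q(D, n) = 3 - D - n (Q(D, n) = 9 - ((D + n) + 6) = 9 - (6 + D + n) = 9 + (-6 - D - n) = 3 - D - n)
Q(u(0, -4), -12)² = (3 - (-6 - 4) - 1*(-12))² = (3 - 1*(-10) + 12)² = (3 + 10 + 12)² = 25² = 625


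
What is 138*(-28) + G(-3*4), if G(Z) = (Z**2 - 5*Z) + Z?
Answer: -3672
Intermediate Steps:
G(Z) = Z**2 - 4*Z
138*(-28) + G(-3*4) = 138*(-28) + (-3*4)*(-4 - 3*4) = -3864 - 12*(-4 - 12) = -3864 - 12*(-16) = -3864 + 192 = -3672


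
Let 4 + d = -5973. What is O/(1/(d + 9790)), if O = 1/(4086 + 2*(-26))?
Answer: 3813/4034 ≈ 0.94522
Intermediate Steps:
O = 1/4034 (O = 1/(4086 - 52) = 1/4034 ≈ 0.00024789)
d = -5977 (d = -4 - 5973 = -5977)
O/(1/(d + 9790)) = 1/(4034*(1/(-5977 + 9790))) = 1/(4034*(1/3813)) = (1/4034)*3813 = 3813/4034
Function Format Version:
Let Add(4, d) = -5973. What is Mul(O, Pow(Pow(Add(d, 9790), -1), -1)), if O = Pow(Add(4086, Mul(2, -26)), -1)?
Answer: Rational(3813, 4034) ≈ 0.94522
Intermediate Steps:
O = Rational(1, 4034) (O = Pow(Add(4086, -52), -1) = Pow(4034, -1) = Rational(1, 4034) ≈ 0.00024789)
d = -5977 (d = Add(-4, -5973) = -5977)
Mul(O, Pow(Pow(Add(d, 9790), -1), -1)) = Mul(Rational(1, 4034), Pow(Pow(Add(-5977, 9790), -1), -1)) = Mul(Rational(1, 4034), Pow(Pow(3813, -1), -1)) = Mul(Rational(1, 4034), Pow(Rational(1, 3813), -1)) = Mul(Rational(1, 4034), 3813) = Rational(3813, 4034)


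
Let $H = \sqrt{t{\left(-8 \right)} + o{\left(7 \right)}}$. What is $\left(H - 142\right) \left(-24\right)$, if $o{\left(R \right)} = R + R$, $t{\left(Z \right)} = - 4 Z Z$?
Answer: $3408 - 264 i \sqrt{2} \approx 3408.0 - 373.35 i$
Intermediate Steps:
$t{\left(Z \right)} = - 4 Z^{2}$
$o{\left(R \right)} = 2 R$
$H = 11 i \sqrt{2}$ ($H = \sqrt{- 4 \left(-8\right)^{2} + 2 \cdot 7} = \sqrt{\left(-4\right) 64 + 14} = \sqrt{-256 + 14} = \sqrt{-242} = 11 i \sqrt{2} \approx 15.556 i$)
$\left(H - 142\right) \left(-24\right) = \left(11 i \sqrt{2} - 142\right) \left(-24\right) = \left(-142 + 11 i \sqrt{2}\right) \left(-24\right) = 3408 - 264 i \sqrt{2}$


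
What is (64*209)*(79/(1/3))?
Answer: 3170112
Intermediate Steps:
(64*209)*(79/(1/3)) = 13376*(79/(⅓)) = 13376*(79*3) = 13376*237 = 3170112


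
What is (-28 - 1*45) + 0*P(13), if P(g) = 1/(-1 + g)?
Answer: -73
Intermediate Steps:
(-28 - 1*45) + 0*P(13) = (-28 - 1*45) + 0/(-1 + 13) = (-28 - 45) + 0/12 = -73 + 0*(1/12) = -73 + 0 = -73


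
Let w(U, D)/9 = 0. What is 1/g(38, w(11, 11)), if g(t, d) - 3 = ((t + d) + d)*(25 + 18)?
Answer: 1/1637 ≈ 0.00061087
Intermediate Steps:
w(U, D) = 0 (w(U, D) = 9*0 = 0)
g(t, d) = 3 + 43*t + 86*d (g(t, d) = 3 + ((t + d) + d)*(25 + 18) = 3 + ((d + t) + d)*43 = 3 + (t + 2*d)*43 = 3 + (43*t + 86*d) = 3 + 43*t + 86*d)
1/g(38, w(11, 11)) = 1/(3 + 43*38 + 86*0) = 1/(3 + 1634 + 0) = 1/1637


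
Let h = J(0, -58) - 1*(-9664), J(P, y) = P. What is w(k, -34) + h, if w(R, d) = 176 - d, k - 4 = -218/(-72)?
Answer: 9874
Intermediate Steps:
k = 253/36 (k = 4 - 218/(-72) = 4 - 218*(-1/72) = 4 + 109/36 = 253/36 ≈ 7.0278)
h = 9664 (h = 0 - 1*(-9664) = 0 + 9664 = 9664)
w(k, -34) + h = (176 - 1*(-34)) + 9664 = (176 + 34) + 9664 = 210 + 9664 = 9874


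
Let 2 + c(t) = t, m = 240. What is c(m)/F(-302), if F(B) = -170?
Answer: -7/5 ≈ -1.4000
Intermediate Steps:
c(t) = -2 + t
c(m)/F(-302) = (-2 + 240)/(-170) = 238*(-1/170) = -7/5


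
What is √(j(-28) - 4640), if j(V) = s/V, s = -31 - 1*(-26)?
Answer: 3*I*√101045/14 ≈ 68.116*I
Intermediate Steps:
s = -5 (s = -31 + 26 = -5)
j(V) = -5/V
√(j(-28) - 4640) = √(-5/(-28) - 4640) = √(-5*(-1/28) - 4640) = √(5/28 - 4640) = √(-129915/28) = 3*I*√101045/14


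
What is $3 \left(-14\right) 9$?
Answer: $-378$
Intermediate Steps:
$3 \left(-14\right) 9 = \left(-42\right) 9 = -378$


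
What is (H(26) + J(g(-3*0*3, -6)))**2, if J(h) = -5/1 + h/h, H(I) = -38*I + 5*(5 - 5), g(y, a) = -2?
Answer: 984064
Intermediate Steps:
H(I) = -38*I (H(I) = -38*I + 5*0 = -38*I + 0 = -38*I)
J(h) = -4 (J(h) = -5*1 + 1 = -5 + 1 = -4)
(H(26) + J(g(-3*0*3, -6)))**2 = (-38*26 - 4)**2 = (-988 - 4)**2 = (-992)**2 = 984064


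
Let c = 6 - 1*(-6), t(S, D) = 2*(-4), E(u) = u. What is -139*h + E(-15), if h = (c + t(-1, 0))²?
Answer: -2239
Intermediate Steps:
t(S, D) = -8
c = 12 (c = 6 + 6 = 12)
h = 16 (h = (12 - 8)² = 4² = 16)
-139*h + E(-15) = -139*16 - 15 = -2224 - 15 = -2239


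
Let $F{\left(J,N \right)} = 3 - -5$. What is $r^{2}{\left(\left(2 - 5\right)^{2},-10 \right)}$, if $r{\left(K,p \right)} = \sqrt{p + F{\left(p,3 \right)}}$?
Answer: $-2$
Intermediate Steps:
$F{\left(J,N \right)} = 8$ ($F{\left(J,N \right)} = 3 + 5 = 8$)
$r{\left(K,p \right)} = \sqrt{8 + p}$ ($r{\left(K,p \right)} = \sqrt{p + 8} = \sqrt{8 + p}$)
$r^{2}{\left(\left(2 - 5\right)^{2},-10 \right)} = \left(\sqrt{8 - 10}\right)^{2} = \left(\sqrt{-2}\right)^{2} = \left(i \sqrt{2}\right)^{2} = -2$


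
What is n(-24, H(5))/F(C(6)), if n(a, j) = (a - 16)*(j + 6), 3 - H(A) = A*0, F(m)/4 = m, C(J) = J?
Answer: -15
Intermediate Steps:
F(m) = 4*m
H(A) = 3 (H(A) = 3 - A*0 = 3 - 1*0 = 3 + 0 = 3)
n(a, j) = (-16 + a)*(6 + j)
n(-24, H(5))/F(C(6)) = (-96 - 16*3 + 6*(-24) - 24*3)/((4*6)) = (-96 - 48 - 144 - 72)/24 = -360*1/24 = -15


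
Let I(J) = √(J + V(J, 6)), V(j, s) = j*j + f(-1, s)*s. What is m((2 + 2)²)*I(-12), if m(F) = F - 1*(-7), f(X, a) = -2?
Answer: 46*√30 ≈ 251.95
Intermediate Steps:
m(F) = 7 + F (m(F) = F + 7 = 7 + F)
V(j, s) = j² - 2*s (V(j, s) = j*j - 2*s = j² - 2*s)
I(J) = √(-12 + J + J²) (I(J) = √(J + (J² - 2*6)) = √(J + (J² - 12)) = √(J + (-12 + J²)) = √(-12 + J + J²))
m((2 + 2)²)*I(-12) = (7 + (2 + 2)²)*√(-12 - 12 + (-12)²) = (7 + 4²)*√(-12 - 12 + 144) = (7 + 16)*√120 = 23*(2*√30) = 46*√30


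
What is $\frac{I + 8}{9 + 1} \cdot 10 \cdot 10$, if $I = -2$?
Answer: $60$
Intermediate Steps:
$\frac{I + 8}{9 + 1} \cdot 10 \cdot 10 = \frac{-2 + 8}{9 + 1} \cdot 10 \cdot 10 = \frac{6}{10} \cdot 10 \cdot 10 = 6 \cdot \frac{1}{10} \cdot 10 \cdot 10 = \frac{3}{5} \cdot 10 \cdot 10 = 6 \cdot 10 = 60$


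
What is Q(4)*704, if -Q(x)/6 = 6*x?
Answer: -101376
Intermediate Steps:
Q(x) = -36*x
Q(4)*704 = -36*4*704 = -144*704 = -101376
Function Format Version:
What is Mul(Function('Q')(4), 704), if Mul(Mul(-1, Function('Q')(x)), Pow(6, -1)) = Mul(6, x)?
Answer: -101376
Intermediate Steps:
Function('Q')(x) = Mul(-36, x) (Function('Q')(x) = Mul(-6, Mul(6, x)) = Mul(-36, x))
Mul(Function('Q')(4), 704) = Mul(Mul(-36, 4), 704) = Mul(-144, 704) = -101376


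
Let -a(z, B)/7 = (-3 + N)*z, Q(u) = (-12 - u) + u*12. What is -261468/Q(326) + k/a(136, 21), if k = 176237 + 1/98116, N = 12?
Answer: -394405551019/4207999008 ≈ -93.728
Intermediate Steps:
Q(u) = -12 + 11*u (Q(u) = (-12 - u) + 12*u = -12 + 11*u)
k = 17291669493/98116 (k = 176237 + 1/98116 = 17291669493/98116 ≈ 1.7624e+5)
a(z, B) = -63*z (a(z, B) = -7*(-3 + 12)*z = -63*z)
-261468/Q(326) + k/a(136, 21) = -261468/(-12 + 11*326) + 17291669493/(98116*((-63*136))) = -261468/(-12 + 3586) + (17291669493/98116)/(-8568) = -261468/3574 + (17291669493/98116)*(-1/8568) = -261468*1/3574 - 48436049/2354784 = -130734/1787 - 48436049/2354784 = -394405551019/4207999008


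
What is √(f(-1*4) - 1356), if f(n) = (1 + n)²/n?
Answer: I*√5433/2 ≈ 36.854*I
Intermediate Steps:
f(n) = (1 + n)²/n
√(f(-1*4) - 1356) = √((1 - 1*4)²/((-1*4)) - 1356) = √((1 - 4)²/(-4) - 1356) = √(-¼*(-3)² - 1356) = √(-¼*9 - 1356) = √(-9/4 - 1356) = √(-5433/4) = I*√5433/2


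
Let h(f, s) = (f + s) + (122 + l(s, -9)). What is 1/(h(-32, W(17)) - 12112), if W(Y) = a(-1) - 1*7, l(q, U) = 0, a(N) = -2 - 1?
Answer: -1/12032 ≈ -8.3112e-5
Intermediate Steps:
a(N) = -3
W(Y) = -10 (W(Y) = -3 - 1*7 = -3 - 7 = -10)
h(f, s) = 122 + f + s (h(f, s) = (f + s) + (122 + 0) = (f + s) + 122 = 122 + f + s)
1/(h(-32, W(17)) - 12112) = 1/((122 - 32 - 10) - 12112) = 1/(80 - 12112) = 1/(-12032) = -1/12032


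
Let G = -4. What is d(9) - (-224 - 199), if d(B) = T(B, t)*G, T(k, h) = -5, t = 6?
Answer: 443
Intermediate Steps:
d(B) = 20 (d(B) = -5*(-4) = 20)
d(9) - (-224 - 199) = 20 - (-224 - 199) = 20 - 1*(-423) = 20 + 423 = 443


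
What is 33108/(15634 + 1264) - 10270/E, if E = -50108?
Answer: 458129531/211681246 ≈ 2.1642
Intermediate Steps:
33108/(15634 + 1264) - 10270/E = 33108/(15634 + 1264) - 10270/(-50108) = 33108/16898 - 10270*(-1/50108) = 33108*(1/16898) + 5135/25054 = 16554/8449 + 5135/25054 = 458129531/211681246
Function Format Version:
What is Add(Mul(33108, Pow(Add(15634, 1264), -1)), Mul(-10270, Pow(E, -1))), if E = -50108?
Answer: Rational(458129531, 211681246) ≈ 2.1642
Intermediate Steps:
Add(Mul(33108, Pow(Add(15634, 1264), -1)), Mul(-10270, Pow(E, -1))) = Add(Mul(33108, Pow(Add(15634, 1264), -1)), Mul(-10270, Pow(-50108, -1))) = Add(Mul(33108, Pow(16898, -1)), Mul(-10270, Rational(-1, 50108))) = Add(Mul(33108, Rational(1, 16898)), Rational(5135, 25054)) = Add(Rational(16554, 8449), Rational(5135, 25054)) = Rational(458129531, 211681246)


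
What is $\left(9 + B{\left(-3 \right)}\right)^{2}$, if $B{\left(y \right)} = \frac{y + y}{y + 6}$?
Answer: $49$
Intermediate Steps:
$B{\left(y \right)} = \frac{2 y}{6 + y}$
$\left(9 + B{\left(-3 \right)}\right)^{2} = \left(9 + 2 \left(-3\right) \frac{1}{6 - 3}\right)^{2} = \left(9 + 2 \left(-3\right) \frac{1}{3}\right)^{2} = \left(9 - 2\right)^{2} = 7^{2} = 49$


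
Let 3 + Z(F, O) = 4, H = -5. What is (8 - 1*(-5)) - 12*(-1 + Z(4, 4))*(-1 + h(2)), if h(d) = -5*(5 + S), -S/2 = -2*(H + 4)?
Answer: 13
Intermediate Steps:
S = -4 (S = -(-4)*(-5 + 4) = -(-4)*(-1) = -2*2 = -4)
Z(F, O) = 1 (Z(F, O) = -3 + 4 = 1)
h(d) = -5 (h(d) = -5*(5 - 4) = -5*1 = -5)
(8 - 1*(-5)) - 12*(-1 + Z(4, 4))*(-1 + h(2)) = (8 - 1*(-5)) - 12*(-1 + 1)*(-1 - 5) = (8 + 5) - 0*(-6) = 13 - 12*0 = 13 + 0 = 13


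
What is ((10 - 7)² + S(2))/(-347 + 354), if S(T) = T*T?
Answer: 13/7 ≈ 1.8571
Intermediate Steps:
S(T) = T²
((10 - 7)² + S(2))/(-347 + 354) = ((10 - 7)² + 2²)/(-347 + 354) = (3² + 4)/7 = (9 + 4)*(⅐) = 13*(⅐) = 13/7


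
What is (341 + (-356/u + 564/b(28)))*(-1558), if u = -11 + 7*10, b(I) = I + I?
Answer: -222015779/413 ≈ -5.3757e+5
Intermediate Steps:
b(I) = 2*I
u = 59 (u = -11 + 70 = 59)
(341 + (-356/u + 564/b(28)))*(-1558) = (341 + (-356/59 + 564/((2*28))))*(-1558) = (341 + (-356*1/59 + 564/56))*(-1558) = (341 + (-356/59 + 564*(1/56)))*(-1558) = (341 + (-356/59 + 141/14))*(-1558) = (341 + 3335/826)*(-1558) = (285001/826)*(-1558) = -222015779/413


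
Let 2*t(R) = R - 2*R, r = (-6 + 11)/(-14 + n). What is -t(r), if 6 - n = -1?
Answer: -5/14 ≈ -0.35714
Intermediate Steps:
n = 7 (n = 6 - 1*(-1) = 6 + 1 = 7)
r = -5/7 (r = (-6 + 11)/(-14 + 7) = 5/(-7) = 5*(-⅐) = -5/7 ≈ -0.71429)
t(R) = -R/2 (t(R) = (R - 2*R)/2 = (-R)/2 = -R/2)
-t(r) = -(-1)*(-5)/(2*7) = -1*5/14 = -5/14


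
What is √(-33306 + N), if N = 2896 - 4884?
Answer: I*√35294 ≈ 187.87*I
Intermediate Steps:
N = -1988
√(-33306 + N) = √(-33306 - 1988) = √(-35294) = I*√35294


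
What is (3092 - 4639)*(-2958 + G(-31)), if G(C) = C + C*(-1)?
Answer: 4576026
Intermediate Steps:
G(C) = 0 (G(C) = C - C = 0)
(3092 - 4639)*(-2958 + G(-31)) = (3092 - 4639)*(-2958 + 0) = -1547*(-2958) = 4576026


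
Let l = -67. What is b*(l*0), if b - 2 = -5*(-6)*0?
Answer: 0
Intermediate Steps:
b = 2 (b = 2 - 5*(-6)*0 = 2 + 30*0 = 2 + 0 = 2)
b*(l*0) = 2*(-67*0) = 2*0 = 0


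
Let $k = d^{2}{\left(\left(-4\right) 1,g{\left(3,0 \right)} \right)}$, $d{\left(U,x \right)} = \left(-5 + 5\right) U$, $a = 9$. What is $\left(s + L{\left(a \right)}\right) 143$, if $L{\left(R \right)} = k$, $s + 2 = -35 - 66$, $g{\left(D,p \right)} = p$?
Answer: $-14729$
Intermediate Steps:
$d{\left(U,x \right)} = 0$ ($d{\left(U,x \right)} = 0 U = 0$)
$k = 0$ ($k = 0^{2} = 0$)
$s = -103$ ($s = -2 - 101 = -103$)
$L{\left(R \right)} = 0$
$\left(s + L{\left(a \right)}\right) 143 = \left(-103 + 0\right) 143 = \left(-103\right) 143 = -14729$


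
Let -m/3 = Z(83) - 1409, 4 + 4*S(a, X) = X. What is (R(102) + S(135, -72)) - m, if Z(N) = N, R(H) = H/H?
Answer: -3996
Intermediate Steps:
R(H) = 1
S(a, X) = -1 + X/4
m = 3978 (m = -3*(83 - 1409) = -3*(-1326) = 3978)
(R(102) + S(135, -72)) - m = (1 + (-1 + (¼)*(-72))) - 1*3978 = (1 + (-1 - 18)) - 3978 = (1 - 19) - 3978 = -18 - 3978 = -3996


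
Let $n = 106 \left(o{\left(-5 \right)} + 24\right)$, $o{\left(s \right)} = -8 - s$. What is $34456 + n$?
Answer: $36682$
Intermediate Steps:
$n = 2226$ ($n = 106 \left(\left(-8 - -5\right) + 24\right) = 106 \left(\left(-8 + 5\right) + 24\right) = 106 \left(-3 + 24\right) = 106 \cdot 21 = 2226$)
$34456 + n = 34456 + 2226 = 36682$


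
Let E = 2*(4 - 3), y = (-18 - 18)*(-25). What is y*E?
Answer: 1800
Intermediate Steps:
y = 900 (y = -36*(-25) = 900)
E = 2 (E = 2*1 = 2)
y*E = 900*2 = 1800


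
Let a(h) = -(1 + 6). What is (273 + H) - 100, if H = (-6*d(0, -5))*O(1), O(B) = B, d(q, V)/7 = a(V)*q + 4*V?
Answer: 1013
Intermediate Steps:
a(h) = -7 (a(h) = -1*7 = -7)
d(q, V) = -49*q + 28*V (d(q, V) = 7*(-7*q + 4*V) = -49*q + 28*V)
H = 840 (H = -6*(-49*0 + 28*(-5))*1 = -6*(0 - 140)*1 = -6*(-140)*1 = 840*1 = 840)
(273 + H) - 100 = (273 + 840) - 100 = 1113 - 100 = 1013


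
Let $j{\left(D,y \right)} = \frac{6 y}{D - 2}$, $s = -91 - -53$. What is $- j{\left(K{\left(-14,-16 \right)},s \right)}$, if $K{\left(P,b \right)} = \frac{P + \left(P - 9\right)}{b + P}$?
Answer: $- \frac{6840}{23} \approx -297.39$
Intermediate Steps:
$K{\left(P,b \right)} = \frac{-9 + 2 P}{P + b}$ ($K{\left(P,b \right)} = \frac{P + \left(P - 9\right)}{P + b} = \frac{P + \left(-9 + P\right)}{P + b} = \frac{-9 + 2 P}{P + b}$)
$s = -38$ ($s = -91 + 53 = -38$)
$j{\left(D,y \right)} = \frac{6 y}{-2 + D}$
$- j{\left(K{\left(-14,-16 \right)},s \right)} = - \frac{6 \left(-38\right)}{-2 + \frac{-9 + 2 \left(-14\right)}{-14 - 16}} = - \frac{6 \left(-38\right)}{-2 + \frac{-9 - 28}{-30}} = - \frac{6 \left(-38\right)}{-2 - - \frac{37}{30}} = - \frac{6 \left(-38\right)}{-2 + \frac{37}{30}} = - \frac{6 \left(-38\right)}{- \frac{23}{30}} = - \frac{6 \left(-38\right) \left(-30\right)}{23} = \left(-1\right) \frac{6840}{23} = - \frac{6840}{23}$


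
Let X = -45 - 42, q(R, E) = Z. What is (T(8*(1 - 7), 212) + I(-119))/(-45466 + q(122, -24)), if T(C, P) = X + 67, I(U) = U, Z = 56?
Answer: 139/45410 ≈ 0.0030610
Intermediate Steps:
q(R, E) = 56
X = -87
T(C, P) = -20 (T(C, P) = -87 + 67 = -20)
(T(8*(1 - 7), 212) + I(-119))/(-45466 + q(122, -24)) = (-20 - 119)/(-45466 + 56) = -139/(-45410) = -139*(-1/45410) = 139/45410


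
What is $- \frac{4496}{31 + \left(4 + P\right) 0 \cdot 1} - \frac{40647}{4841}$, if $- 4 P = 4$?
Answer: $- \frac{23025193}{150071} \approx -153.43$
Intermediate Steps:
$P = -1$ ($P = \left(- \frac{1}{4}\right) 4 = -1$)
$- \frac{4496}{31 + \left(4 + P\right) 0 \cdot 1} - \frac{40647}{4841} = - \frac{4496}{31 + \left(4 - 1\right) 0 \cdot 1} - \frac{40647}{4841} = - \frac{4496}{31 + 3 \cdot 0 \cdot 1} - \frac{40647}{4841} = - \frac{4496}{31 + 0 \cdot 1} - \frac{40647}{4841} = - \frac{4496}{31 + 0} - \frac{40647}{4841} = - \frac{4496}{31} - \frac{40647}{4841} = - \frac{23025193}{150071}$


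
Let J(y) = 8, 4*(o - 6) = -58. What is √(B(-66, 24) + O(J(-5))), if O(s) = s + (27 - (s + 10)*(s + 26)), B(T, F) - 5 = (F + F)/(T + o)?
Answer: 2*I*√3178319/149 ≈ 23.93*I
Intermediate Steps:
o = -17/2 (o = 6 + (¼)*(-58) = 6 - 29/2 = -17/2 ≈ -8.5000)
B(T, F) = 5 + 2*F/(-17/2 + T) (B(T, F) = 5 + (F + F)/(T - 17/2) = 5 + (2*F)/(-17/2 + T) = 5 + 2*F/(-17/2 + T))
O(s) = 27 + s - (10 + s)*(26 + s) (O(s) = s + (27 - (10 + s)*(26 + s)) = 27 + s - (10 + s)*(26 + s))
√(B(-66, 24) + O(J(-5))) = √((-85 + 4*24 + 10*(-66))/(-17 + 2*(-66)) + (-233 - 1*8² - 35*8)) = √((-85 + 96 - 660)/(-17 - 132) + (-233 - 1*64 - 280)) = √(-649/(-149) + (-233 - 64 - 280)) = √(-1/149*(-649) - 577) = √(649/149 - 577) = √(-85324/149) = 2*I*√3178319/149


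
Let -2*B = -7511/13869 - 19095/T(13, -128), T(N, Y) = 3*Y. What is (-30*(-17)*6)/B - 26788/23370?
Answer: -128120239953538/1020273169245 ≈ -125.57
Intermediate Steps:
B = -87314777/3550464 (B = -(-7511/13869 - 19095/(3*(-128)))/2 = -(-7511*1/13869 - 19095/(-384))/2 = -(-7511/13869 - 19095*(-1/384))/2 = -(-7511/13869 + 6365/128)/2 = -½*87314777/1775232 = -87314777/3550464 ≈ -24.592)
(-30*(-17)*6)/B - 26788/23370 = (-30*(-17)*6)/(-87314777/3550464) - 26788/23370 = (510*6)*(-3550464/87314777) - 26788*1/23370 = 3060*(-3550464/87314777) - 13394/11685 = -10864419840/87314777 - 13394/11685 = -128120239953538/1020273169245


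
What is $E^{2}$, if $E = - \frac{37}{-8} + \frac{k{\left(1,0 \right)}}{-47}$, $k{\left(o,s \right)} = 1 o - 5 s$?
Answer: $\frac{2996361}{141376} \approx 21.194$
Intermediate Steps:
$k{\left(o,s \right)} = o - 5 s$
$E = \frac{1731}{376}$ ($E = - \frac{37}{-8} + \frac{1 - 0}{-47} = \left(-37\right) \left(- \frac{1}{8}\right) + \left(1 + 0\right) \left(- \frac{1}{47}\right) = \frac{37}{8} + 1 \left(- \frac{1}{47}\right) = \frac{37}{8} - \frac{1}{47} = \frac{1731}{376} \approx 4.6037$)
$E^{2} = \left(\frac{1731}{376}\right)^{2} = \frac{2996361}{141376}$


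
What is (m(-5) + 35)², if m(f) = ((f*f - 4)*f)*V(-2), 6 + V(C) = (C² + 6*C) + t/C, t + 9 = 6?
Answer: 7263025/4 ≈ 1.8158e+6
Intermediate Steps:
t = -3 (t = -9 + 6 = -3)
V(C) = -6 + C² - 3/C + 6*C (V(C) = -6 + ((C² + 6*C) - 3/C) = -6 + (C² - 3/C + 6*C) = -6 + C² - 3/C + 6*C)
m(f) = -25*f*(-4 + f²)/2 (m(f) = ((f*f - 4)*f)*(-6 + (-2)² - 3/(-2) + 6*(-2)) = ((f² - 4)*f)*(-6 + 4 - 3*(-½) - 12) = ((-4 + f²)*f)*(-6 + 4 + 3/2 - 12) = (f*(-4 + f²))*(-25/2) = -25*f*(-4 + f²)/2)
(m(-5) + 35)² = ((25/2)*(-5)*(4 - 1*(-5)²) + 35)² = ((25/2)*(-5)*(4 - 1*25) + 35)² = ((25/2)*(-5)*(4 - 25) + 35)² = ((25/2)*(-5)*(-21) + 35)² = (2625/2 + 35)² = (2695/2)² = 7263025/4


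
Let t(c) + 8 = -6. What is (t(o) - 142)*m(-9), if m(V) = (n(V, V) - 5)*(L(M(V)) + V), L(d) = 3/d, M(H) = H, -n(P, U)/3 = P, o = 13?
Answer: 32032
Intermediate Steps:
n(P, U) = -3*P
t(c) = -14 (t(c) = -8 - 6 = -14)
m(V) = (-5 - 3*V)*(V + 3/V) (m(V) = (-3*V - 5)*(3/V + V) = (-5 - 3*V)*(V + 3/V))
(t(o) - 142)*m(-9) = (-14 - 142)*(-9 - 15/(-9) - 5*(-9) - 3*(-9)**2) = -156*(-9 - 15*(-1/9) + 45 - 3*81) = -156*(-9 + 5/3 + 45 - 243) = -156*(-616/3) = 32032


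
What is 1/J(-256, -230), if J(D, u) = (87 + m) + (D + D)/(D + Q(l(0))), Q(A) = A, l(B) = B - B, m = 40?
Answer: 1/129 ≈ 0.0077519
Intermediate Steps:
l(B) = 0
J(D, u) = 129 (J(D, u) = (87 + 40) + (D + D)/(D + 0) = 127 + (2*D)/D = 127 + 2 = 129)
1/J(-256, -230) = 1/129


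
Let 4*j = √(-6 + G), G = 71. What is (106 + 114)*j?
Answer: 55*√65 ≈ 443.42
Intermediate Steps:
j = √65/4 (j = √(-6 + 71)/4 = √65/4 ≈ 2.0156)
(106 + 114)*j = (106 + 114)*(√65/4) = 220*(√65/4) = 55*√65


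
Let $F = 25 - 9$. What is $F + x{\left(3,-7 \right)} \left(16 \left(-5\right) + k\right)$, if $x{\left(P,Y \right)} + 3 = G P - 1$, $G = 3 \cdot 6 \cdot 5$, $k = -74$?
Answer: $-40948$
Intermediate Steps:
$G = 90$ ($G = 18 \cdot 5 = 90$)
$F = 16$ ($F = 25 - 9 = 16$)
$x{\left(P,Y \right)} = -4 + 90 P$ ($x{\left(P,Y \right)} = -3 + \left(90 P - 1\right) = -3 + \left(-1 + 90 P\right) = -4 + 90 P$)
$F + x{\left(3,-7 \right)} \left(16 \left(-5\right) + k\right) = 16 + \left(-4 + 90 \cdot 3\right) \left(16 \left(-5\right) - 74\right) = 16 + \left(-4 + 270\right) \left(-80 - 74\right) = 16 + 266 \left(-154\right) = 16 - 40964 = -40948$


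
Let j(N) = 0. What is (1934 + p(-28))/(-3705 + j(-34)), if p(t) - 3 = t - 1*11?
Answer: -146/285 ≈ -0.51228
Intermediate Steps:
p(t) = -8 + t (p(t) = 3 + (t - 1*11) = 3 + (t - 11) = 3 + (-11 + t) = -8 + t)
(1934 + p(-28))/(-3705 + j(-34)) = (1934 + (-8 - 28))/(-3705 + 0) = (1934 - 36)/(-3705) = 1898*(-1/3705) = -146/285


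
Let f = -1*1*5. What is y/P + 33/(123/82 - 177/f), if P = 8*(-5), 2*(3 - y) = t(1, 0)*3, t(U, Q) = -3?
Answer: 1391/1968 ≈ 0.70681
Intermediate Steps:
f = -5 (f = -1*5 = -5)
y = 15/2 (y = 3 - (-3)*3/2 = 3 - ½*(-9) = 3 + 9/2 = 15/2 ≈ 7.5000)
P = -40
y/P + 33/(123/82 - 177/f) = (15/2)/(-40) + 33/(123/82 - 177/(-5)) = (15/2)*(-1/40) + 33/(123*(1/82) - 177*(-⅕)) = -3/16 + 33/(3/2 + 177/5) = -3/16 + 33/(369/10) = -3/16 + 33*(10/369) = -3/16 + 110/123 = 1391/1968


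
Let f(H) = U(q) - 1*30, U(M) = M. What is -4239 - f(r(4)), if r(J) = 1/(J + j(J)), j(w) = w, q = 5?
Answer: -4214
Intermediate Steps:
r(J) = 1/(2*J) (r(J) = 1/(J + J) = 1/(2*J))
f(H) = -25 (f(H) = 5 - 1*30 = 5 - 30 = -25)
-4239 - f(r(4)) = -4239 - 1*(-25) = -4239 + 25 = -4214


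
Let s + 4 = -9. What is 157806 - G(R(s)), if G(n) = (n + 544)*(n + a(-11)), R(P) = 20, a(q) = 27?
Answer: 131298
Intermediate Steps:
s = -13 (s = -4 - 9 = -13)
G(n) = (27 + n)*(544 + n) (G(n) = (n + 544)*(n + 27) = (544 + n)*(27 + n) = (27 + n)*(544 + n))
157806 - G(R(s)) = 157806 - (14688 + 20**2 + 571*20) = 157806 - (14688 + 400 + 11420) = 157806 - 1*26508 = 157806 - 26508 = 131298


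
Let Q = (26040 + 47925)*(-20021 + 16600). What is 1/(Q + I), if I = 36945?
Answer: -1/252997320 ≈ -3.9526e-9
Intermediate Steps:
Q = -253034265 (Q = 73965*(-3421) = -253034265)
1/(Q + I) = 1/(-253034265 + 36945) = 1/(-252997320) = -1/252997320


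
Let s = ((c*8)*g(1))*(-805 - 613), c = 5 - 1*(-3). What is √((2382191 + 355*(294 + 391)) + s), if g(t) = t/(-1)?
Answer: √2716118 ≈ 1648.1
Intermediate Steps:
g(t) = -t (g(t) = t*(-1) = -t)
c = 8 (c = 5 + 3 = 8)
s = 90752 (s = ((8*8)*(-1*1))*(-805 - 613) = (64*(-1))*(-1418) = -64*(-1418) = 90752)
√((2382191 + 355*(294 + 391)) + s) = √((2382191 + 355*(294 + 391)) + 90752) = √((2382191 + 355*685) + 90752) = √((2382191 + 243175) + 90752) = √(2625366 + 90752) = √2716118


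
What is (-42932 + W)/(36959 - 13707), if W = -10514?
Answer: -26723/11626 ≈ -2.2986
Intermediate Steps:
(-42932 + W)/(36959 - 13707) = (-42932 - 10514)/(36959 - 13707) = -53446/23252 = -53446*1/23252 = -26723/11626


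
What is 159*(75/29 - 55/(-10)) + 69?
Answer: 78573/58 ≈ 1354.7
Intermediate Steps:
159*(75/29 - 55/(-10)) + 69 = 159*(75*(1/29) - 55*(-⅒)) + 69 = 159*(75/29 + 11/2) + 69 = 159*(469/58) + 69 = 74571/58 + 69 = 78573/58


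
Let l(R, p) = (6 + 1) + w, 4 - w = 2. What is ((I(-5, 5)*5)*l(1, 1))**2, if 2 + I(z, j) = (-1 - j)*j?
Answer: 2073600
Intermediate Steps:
w = 2 (w = 4 - 1*2 = 4 - 2 = 2)
I(z, j) = -2 + j*(-1 - j) (I(z, j) = -2 + (-1 - j)*j = -2 + j*(-1 - j))
l(R, p) = 9 (l(R, p) = (6 + 1) + 2 = 7 + 2 = 9)
((I(-5, 5)*5)*l(1, 1))**2 = (((-2 - 1*5 - 1*5**2)*5)*9)**2 = (((-2 - 5 - 1*25)*5)*9)**2 = (((-2 - 5 - 25)*5)*9)**2 = (-32*5*9)**2 = (-160*9)**2 = (-1440)**2 = 2073600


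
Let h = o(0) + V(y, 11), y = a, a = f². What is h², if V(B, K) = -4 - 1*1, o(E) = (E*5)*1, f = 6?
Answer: 25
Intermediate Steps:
o(E) = 5*E (o(E) = (5*E)*1 = 5*E)
a = 36 (a = 6² = 36)
y = 36
V(B, K) = -5 (V(B, K) = -4 - 1 = -5)
h = -5 (h = 5*0 - 5 = 0 - 5 = -5)
h² = (-5)² = 25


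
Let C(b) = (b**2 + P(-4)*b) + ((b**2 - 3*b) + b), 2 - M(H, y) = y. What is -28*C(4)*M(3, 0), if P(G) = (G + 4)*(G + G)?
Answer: -1344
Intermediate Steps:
P(G) = 2*G*(4 + G) (P(G) = (4 + G)*(2*G) = 2*G*(4 + G))
M(H, y) = 2 - y
C(b) = -2*b + 2*b**2 (C(b) = (b**2 + (2*(-4)*(4 - 4))*b) + ((b**2 - 3*b) + b) = (b**2 + (2*(-4)*0)*b) + (b**2 - 2*b) = (b**2 + 0*b) + (b**2 - 2*b) = (b**2 + 0) + (b**2 - 2*b) = b**2 + (b**2 - 2*b) = -2*b + 2*b**2)
-28*C(4)*M(3, 0) = -28*2*4*(-1 + 4)*(2 - 1*0) = -28*2*4*3*(2 + 0) = -672*2 = -28*48 = -1344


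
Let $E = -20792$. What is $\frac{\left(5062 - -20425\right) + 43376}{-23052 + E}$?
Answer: $- \frac{68863}{43844} \approx -1.5706$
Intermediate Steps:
$\frac{\left(5062 - -20425\right) + 43376}{-23052 + E} = \frac{\left(5062 - -20425\right) + 43376}{-23052 - 20792} = \frac{\left(5062 + 20425\right) + 43376}{-43844} = \left(25487 + 43376\right) \left(- \frac{1}{43844}\right) = 68863 \left(- \frac{1}{43844}\right) = - \frac{68863}{43844}$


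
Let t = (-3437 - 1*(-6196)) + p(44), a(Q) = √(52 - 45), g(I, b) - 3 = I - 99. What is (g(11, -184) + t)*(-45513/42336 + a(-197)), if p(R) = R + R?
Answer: -6983717/2352 + 2762*√7 ≈ 4338.3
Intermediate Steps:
g(I, b) = -96 + I (g(I, b) = 3 + (I - 99) = 3 + (-99 + I) = -96 + I)
p(R) = 2*R
a(Q) = √7
t = 2847 (t = (-3437 - 1*(-6196)) + 2*44 = (-3437 + 6196) + 88 = 2759 + 88 = 2847)
(g(11, -184) + t)*(-45513/42336 + a(-197)) = ((-96 + 11) + 2847)*(-45513/42336 + √7) = (-85 + 2847)*(-45513*1/42336 + √7) = 2762*(-5057/4704 + √7) = -6983717/2352 + 2762*√7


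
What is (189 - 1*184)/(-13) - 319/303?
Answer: -5662/3939 ≈ -1.4374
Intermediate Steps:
(189 - 1*184)/(-13) - 319/303 = (189 - 184)*(-1/13) - 319*1/303 = 5*(-1/13) - 319/303 = -5/13 - 319/303 = -5662/3939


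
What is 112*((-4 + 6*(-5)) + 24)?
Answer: -1120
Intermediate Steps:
112*((-4 + 6*(-5)) + 24) = 112*((-4 - 30) + 24) = 112*(-34 + 24) = 112*(-10) = -1120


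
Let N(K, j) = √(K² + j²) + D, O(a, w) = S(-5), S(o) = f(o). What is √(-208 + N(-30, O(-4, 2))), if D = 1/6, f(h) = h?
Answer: √(-7482 + 180*√37)/6 ≈ 13.32*I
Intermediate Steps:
S(o) = o
D = ⅙ ≈ 0.16667
O(a, w) = -5
N(K, j) = ⅙ + √(K² + j²) (N(K, j) = √(K² + j²) + ⅙ = ⅙ + √(K² + j²))
√(-208 + N(-30, O(-4, 2))) = √(-208 + (⅙ + √((-30)² + (-5)²))) = √(-208 + (⅙ + √(900 + 25))) = √(-208 + (⅙ + √925)) = √(-208 + (⅙ + 5*√37)) = √(-1247/6 + 5*√37)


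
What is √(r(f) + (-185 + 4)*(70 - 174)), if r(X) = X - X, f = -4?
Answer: 2*√4706 ≈ 137.20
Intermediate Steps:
r(X) = 0
√(r(f) + (-185 + 4)*(70 - 174)) = √(0 + (-185 + 4)*(70 - 174)) = √(0 - 181*(-104)) = √(0 + 18824) = √18824 = 2*√4706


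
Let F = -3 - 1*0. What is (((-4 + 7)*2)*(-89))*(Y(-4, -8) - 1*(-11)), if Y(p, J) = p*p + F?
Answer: -12816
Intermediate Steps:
F = -3 (F = -3 + 0 = -3)
Y(p, J) = -3 + p² (Y(p, J) = p*p - 3 = p² - 3 = -3 + p²)
(((-4 + 7)*2)*(-89))*(Y(-4, -8) - 1*(-11)) = (((-4 + 7)*2)*(-89))*((-3 + (-4)²) - 1*(-11)) = ((3*2)*(-89))*((-3 + 16) + 11) = (6*(-89))*(13 + 11) = -534*24 = -12816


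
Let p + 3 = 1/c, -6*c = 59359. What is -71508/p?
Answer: 1414881124/59361 ≈ 23835.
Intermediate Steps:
c = -59359/6 (c = -1/6*59359 = -59359/6 ≈ -9893.2)
p = -178083/59359 (p = -3 + 1/(-59359/6) = -3 - 6/59359 = -178083/59359 ≈ -3.0001)
-71508/p = -71508/(-178083/59359) = -71508*(-59359/178083) = 1414881124/59361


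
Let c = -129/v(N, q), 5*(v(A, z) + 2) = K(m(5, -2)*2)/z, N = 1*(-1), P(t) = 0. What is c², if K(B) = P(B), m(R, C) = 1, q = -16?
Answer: 16641/4 ≈ 4160.3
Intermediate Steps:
N = -1
K(B) = 0
v(A, z) = -2 (v(A, z) = -2 + (0/z)/5 = -2 + (⅕)*0 = -2 + 0 = -2)
c = 129/2 (c = -129/(-2) = -129*(-½) = 129/2 ≈ 64.500)
c² = (129/2)² = 16641/4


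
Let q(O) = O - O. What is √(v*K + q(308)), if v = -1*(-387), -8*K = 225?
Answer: 45*I*√86/4 ≈ 104.33*I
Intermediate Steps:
K = -225/8 (K = -⅛*225 = -225/8 ≈ -28.125)
v = 387
q(O) = 0
√(v*K + q(308)) = √(387*(-225/8) + 0) = √(-87075/8 + 0) = √(-87075/8) = 45*I*√86/4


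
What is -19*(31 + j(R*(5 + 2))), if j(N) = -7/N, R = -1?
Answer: -608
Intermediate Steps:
-19*(31 + j(R*(5 + 2))) = -19*(31 - 7*(-1/(5 + 2))) = -19*(31 - 7/((-1*7))) = -19*(31 - 7/(-7)) = -19*(31 - 7*(-⅐)) = -19*(31 + 1) = -19*32 = -608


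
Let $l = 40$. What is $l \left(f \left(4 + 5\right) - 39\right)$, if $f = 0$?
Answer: $-1560$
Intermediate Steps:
$l \left(f \left(4 + 5\right) - 39\right) = 40 \left(0 \left(4 + 5\right) - 39\right) = 40 \left(0 \cdot 9 - 39\right) = 40 \left(0 - 39\right) = 40 \left(-39\right) = -1560$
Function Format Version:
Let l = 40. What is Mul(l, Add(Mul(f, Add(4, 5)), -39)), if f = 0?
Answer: -1560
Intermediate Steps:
Mul(l, Add(Mul(f, Add(4, 5)), -39)) = Mul(40, Add(Mul(0, Add(4, 5)), -39)) = Mul(40, Add(Mul(0, 9), -39)) = Mul(40, Add(0, -39)) = Mul(40, -39) = -1560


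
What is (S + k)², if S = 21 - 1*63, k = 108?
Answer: 4356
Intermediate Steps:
S = -42 (S = 21 - 63 = -42)
(S + k)² = (-42 + 108)² = 66² = 4356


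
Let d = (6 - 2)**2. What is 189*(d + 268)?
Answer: 53676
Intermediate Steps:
d = 16 (d = 4**2 = 16)
189*(d + 268) = 189*(16 + 268) = 189*284 = 53676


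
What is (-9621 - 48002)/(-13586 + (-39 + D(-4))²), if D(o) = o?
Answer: 57623/11737 ≈ 4.9095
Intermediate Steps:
(-9621 - 48002)/(-13586 + (-39 + D(-4))²) = (-9621 - 48002)/(-13586 + (-39 - 4)²) = -57623/(-13586 + (-43)²) = -57623/(-13586 + 1849) = -57623/(-11737) = -57623*(-1/11737) = 57623/11737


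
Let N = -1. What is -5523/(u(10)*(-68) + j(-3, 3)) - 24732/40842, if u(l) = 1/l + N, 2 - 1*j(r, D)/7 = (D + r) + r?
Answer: -63319329/1091389 ≈ -58.017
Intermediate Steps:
j(r, D) = 14 - 14*r - 7*D (j(r, D) = 14 - 7*((D + r) + r) = 14 - 7*(D + 2*r) = 14 + (-14*r - 7*D) = 14 - 14*r - 7*D)
u(l) = -1 + 1/l (u(l) = 1/l - 1 = -1 + 1/l)
-5523/(u(10)*(-68) + j(-3, 3)) - 24732/40842 = -5523/(((1 - 1*10)/10)*(-68) + (14 - 14*(-3) - 7*3)) - 24732/40842 = -5523/(((1 - 10)/10)*(-68) + (14 + 42 - 21)) - 24732*1/40842 = -5523/(((1/10)*(-9))*(-68) + 35) - 1374/2269 = -5523/(-9/10*(-68) + 35) - 1374/2269 = -5523/(306/5 + 35) - 1374/2269 = -5523/481/5 - 1374/2269 = -5523*5/481 - 1374/2269 = -27615/481 - 1374/2269 = -63319329/1091389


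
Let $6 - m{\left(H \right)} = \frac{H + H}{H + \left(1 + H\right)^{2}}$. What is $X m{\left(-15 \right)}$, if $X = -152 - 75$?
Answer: $- \frac{253332}{181} \approx -1399.6$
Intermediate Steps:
$X = -227$
$m{\left(H \right)} = 6 - \frac{2 H}{H + \left(1 + H\right)^{2}}$ ($m{\left(H \right)} = 6 - \frac{H + H}{H + \left(1 + H\right)^{2}} = 6 - \frac{2 H}{H + \left(1 + H\right)^{2}}$)
$X m{\left(-15 \right)} = - 227 \frac{2 \left(2 \left(-15\right) + 3 \left(1 - 15\right)^{2}\right)}{-15 + \left(1 - 15\right)^{2}} = - 227 \frac{2 \left(-30 + 3 \left(-14\right)^{2}\right)}{-15 + \left(-14\right)^{2}} = - 227 \frac{2 \left(-30 + 3 \cdot 196\right)}{-15 + 196} = - 227 \frac{2 \left(-30 + 588\right)}{181} = - 227 \cdot 2 \cdot \frac{1}{181} \cdot 558 = \left(-227\right) \frac{1116}{181} = - \frac{253332}{181}$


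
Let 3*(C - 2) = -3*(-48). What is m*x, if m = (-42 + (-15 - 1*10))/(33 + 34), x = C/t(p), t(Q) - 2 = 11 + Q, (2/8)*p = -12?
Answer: 10/7 ≈ 1.4286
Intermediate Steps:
p = -48 (p = 4*(-12) = -48)
t(Q) = 13 + Q (t(Q) = 2 + (11 + Q) = 13 + Q)
C = 50 (C = 2 + (-3*(-48))/3 = 2 + (⅓)*144 = 2 + 48 = 50)
x = -10/7 (x = 50/(13 - 48) = 50/(-35) = 50*(-1/35) = -10/7 ≈ -1.4286)
m = -1 (m = (-42 + (-15 - 10))/67 = (-42 - 25)*(1/67) = -67*1/67 = -1)
m*x = -1*(-10/7) = 10/7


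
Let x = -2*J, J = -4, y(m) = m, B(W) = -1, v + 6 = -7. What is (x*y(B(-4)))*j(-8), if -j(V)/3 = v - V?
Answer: -120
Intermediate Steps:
v = -13 (v = -6 - 7 = -13)
j(V) = 39 + 3*V (j(V) = -3*(-13 - V) = 39 + 3*V)
x = 8 (x = -2*(-4) = 8)
(x*y(B(-4)))*j(-8) = (8*(-1))*(39 + 3*(-8)) = -8*(39 - 24) = -8*15 = -120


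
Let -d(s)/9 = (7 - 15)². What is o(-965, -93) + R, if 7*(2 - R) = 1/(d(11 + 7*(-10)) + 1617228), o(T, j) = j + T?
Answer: -11950291585/11316564 ≈ -1056.0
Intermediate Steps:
o(T, j) = T + j
d(s) = -576 (d(s) = -9*(7 - 15)² = -9*(-8)² = -9*64 = -576)
R = 22633127/11316564 (R = 2 - 1/(7*(-576 + 1617228)) = 2 - ⅐/1616652 = 2 - ⅐*1/1616652 = 2 - 1/11316564 = 22633127/11316564 ≈ 2.0000)
o(-965, -93) + R = (-965 - 93) + 22633127/11316564 = -1058 + 22633127/11316564 = -11950291585/11316564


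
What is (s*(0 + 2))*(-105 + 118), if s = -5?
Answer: -130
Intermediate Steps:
(s*(0 + 2))*(-105 + 118) = (-5*(0 + 2))*(-105 + 118) = -5*2*13 = -10*13 = -130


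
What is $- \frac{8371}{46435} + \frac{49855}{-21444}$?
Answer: $- \frac{2494524649}{995752140} \approx -2.5052$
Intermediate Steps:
$- \frac{8371}{46435} + \frac{49855}{-21444} = \left(-8371\right) \frac{1}{46435} + 49855 \left(- \frac{1}{21444}\right) = - \frac{8371}{46435} - \frac{49855}{21444} = - \frac{2494524649}{995752140}$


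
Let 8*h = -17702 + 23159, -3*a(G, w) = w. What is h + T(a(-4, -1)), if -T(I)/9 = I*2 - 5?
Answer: 5769/8 ≈ 721.13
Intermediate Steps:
a(G, w) = -w/3
T(I) = 45 - 18*I (T(I) = -9*(I*2 - 5) = -9*(2*I - 5) = -9*(-5 + 2*I) = 45 - 18*I)
h = 5457/8 (h = (-17702 + 23159)/8 = (1/8)*5457 = 5457/8 ≈ 682.13)
h + T(a(-4, -1)) = 5457/8 + (45 - (-6)*(-1)) = 5457/8 + (45 - 18*1/3) = 5457/8 + (45 - 6) = 5457/8 + 39 = 5769/8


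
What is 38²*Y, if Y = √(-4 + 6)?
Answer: 1444*√2 ≈ 2042.1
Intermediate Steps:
Y = √2 ≈ 1.4142
38²*Y = 38²*√2 = 1444*√2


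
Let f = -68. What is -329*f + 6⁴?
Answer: 23668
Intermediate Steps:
-329*f + 6⁴ = -329*(-68) + 6⁴ = 22372 + 1296 = 23668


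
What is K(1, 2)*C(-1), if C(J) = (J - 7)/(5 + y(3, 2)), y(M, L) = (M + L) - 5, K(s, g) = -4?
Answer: 32/5 ≈ 6.4000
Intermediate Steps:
y(M, L) = -5 + L + M (y(M, L) = (L + M) - 5 = -5 + L + M)
C(J) = -7/5 + J/5 (C(J) = (J - 7)/(5 + (-5 + 2 + 3)) = (-7 + J)/(5 + 0) = (-7 + J)/5 = (-7 + J)*(1/5) = -7/5 + J/5)
K(1, 2)*C(-1) = -4*(-7/5 + (1/5)*(-1)) = -4*(-7/5 - 1/5) = -4*(-8/5) = 32/5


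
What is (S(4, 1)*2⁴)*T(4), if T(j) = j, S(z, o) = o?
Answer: 64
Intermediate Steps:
(S(4, 1)*2⁴)*T(4) = (1*2⁴)*4 = (1*16)*4 = 16*4 = 64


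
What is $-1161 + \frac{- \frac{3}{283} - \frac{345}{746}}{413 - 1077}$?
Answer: $- \frac{162751610799}{140182352} \approx -1161.0$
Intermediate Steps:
$-1161 + \frac{- \frac{3}{283} - \frac{345}{746}}{413 - 1077} = -1161 + \frac{\left(-3\right) \frac{1}{283} - \frac{345}{746}}{413 - 1077} = -1161 + \frac{- \frac{3}{283} - \frac{345}{746}}{-664} = -1161 - - \frac{99873}{140182352} = -1161 + \frac{99873}{140182352} = - \frac{162751610799}{140182352}$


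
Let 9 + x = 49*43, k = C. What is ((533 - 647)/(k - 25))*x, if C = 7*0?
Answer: 239172/25 ≈ 9566.9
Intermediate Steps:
C = 0
k = 0
x = 2098 (x = -9 + 49*43 = -9 + 2107 = 2098)
((533 - 647)/(k - 25))*x = ((533 - 647)/(0 - 25))*2098 = -114/(-25)*2098 = -114*(-1/25)*2098 = (114/25)*2098 = 239172/25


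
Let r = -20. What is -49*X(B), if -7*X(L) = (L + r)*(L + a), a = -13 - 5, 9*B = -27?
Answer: 3381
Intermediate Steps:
B = -3 (B = (⅑)*(-27) = -3)
a = -18
X(L) = -(-20 + L)*(-18 + L)/7 (X(L) = -(L - 20)*(L - 18)/7 = -(-20 + L)*(-18 + L)/7)
-49*X(B) = -49*(-360/7 - ⅐*(-3)² + (38/7)*(-3)) = -49*(-360/7 - ⅐*9 - 114/7) = -49*(-360/7 - 9/7 - 114/7) = -49*(-69) = 3381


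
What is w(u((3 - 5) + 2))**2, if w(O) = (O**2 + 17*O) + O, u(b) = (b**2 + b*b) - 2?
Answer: 1024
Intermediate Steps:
u(b) = -2 + 2*b**2 (u(b) = (b**2 + b**2) - 2 = 2*b**2 - 2 = -2 + 2*b**2)
w(O) = O**2 + 18*O
w(u((3 - 5) + 2))**2 = ((-2 + 2*((3 - 5) + 2)**2)*(18 + (-2 + 2*((3 - 5) + 2)**2)))**2 = ((-2 + 2*(-2 + 2)**2)*(18 + (-2 + 2*(-2 + 2)**2)))**2 = ((-2 + 2*0**2)*(18 + (-2 + 2*0**2)))**2 = ((-2 + 2*0)*(18 + (-2 + 2*0)))**2 = ((-2 + 0)*(18 + (-2 + 0)))**2 = (-2*(18 - 2))**2 = (-2*16)**2 = (-32)**2 = 1024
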